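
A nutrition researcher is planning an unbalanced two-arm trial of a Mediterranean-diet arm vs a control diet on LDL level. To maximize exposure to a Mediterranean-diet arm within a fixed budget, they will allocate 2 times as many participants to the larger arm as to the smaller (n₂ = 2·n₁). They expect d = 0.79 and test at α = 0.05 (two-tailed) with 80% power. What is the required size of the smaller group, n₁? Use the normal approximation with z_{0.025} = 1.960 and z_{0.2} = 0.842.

With allocation ratio k = n₂/n₁ = 2, Var(x̄₁−x̄₂) = σ²(1/n₁ + 1/(k·n₁)) = σ²·(k+1)/(k·n₁).
So n₁ = (1 + 1/k)·((z_{α/2} + z_β)/d)² = 1.500 × (2.802/0.79)².
n₁ = 1.500 × 12.58 = 18.9.
Round up: n₁ = 19, giving n₂ = 2 × 19 = 38.

n₁ = 19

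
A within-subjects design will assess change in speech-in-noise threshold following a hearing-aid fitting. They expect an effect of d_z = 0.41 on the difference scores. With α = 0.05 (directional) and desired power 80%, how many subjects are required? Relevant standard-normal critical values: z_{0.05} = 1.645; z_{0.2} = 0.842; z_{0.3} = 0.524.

n = 37 pairs

For a paired (one-sample on differences) test: n = ((z_{α} + z_β) / d)².
z_{α} + z_β = 1.645 + 0.842 = 2.487.
n = (2.487 / 0.41)² = 6.066² = 36.79.
Round up.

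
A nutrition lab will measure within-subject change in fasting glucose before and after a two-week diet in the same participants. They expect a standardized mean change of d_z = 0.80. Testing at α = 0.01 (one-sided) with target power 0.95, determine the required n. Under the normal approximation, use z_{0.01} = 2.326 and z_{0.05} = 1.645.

For a paired (one-sample on differences) test: n = ((z_{α} + z_β) / d)².
z_{α} + z_β = 2.326 + 1.645 = 3.971.
n = (3.971 / 0.80)² = 4.964² = 24.64.
Round up.

n = 25 pairs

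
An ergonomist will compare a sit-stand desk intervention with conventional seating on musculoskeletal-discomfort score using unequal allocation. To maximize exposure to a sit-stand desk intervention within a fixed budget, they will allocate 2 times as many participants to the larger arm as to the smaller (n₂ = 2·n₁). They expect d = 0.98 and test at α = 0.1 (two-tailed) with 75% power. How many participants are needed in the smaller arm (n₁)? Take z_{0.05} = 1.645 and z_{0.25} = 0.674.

With allocation ratio k = n₂/n₁ = 2, Var(x̄₁−x̄₂) = σ²(1/n₁ + 1/(k·n₁)) = σ²·(k+1)/(k·n₁).
So n₁ = (1 + 1/k)·((z_{α/2} + z_β)/d)² = 1.500 × (2.319/0.98)².
n₁ = 1.500 × 5.60 = 8.4.
Round up: n₁ = 9, giving n₂ = 2 × 9 = 18.

n₁ = 9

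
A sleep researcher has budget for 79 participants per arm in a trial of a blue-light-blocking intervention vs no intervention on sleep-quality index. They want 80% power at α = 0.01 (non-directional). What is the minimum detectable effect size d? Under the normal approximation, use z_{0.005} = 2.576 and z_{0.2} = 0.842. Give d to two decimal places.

For two independent groups of n = 79 each: d_min = (z_{α/2} + z_β)·√(2/n).
z-sum = 2.576 + 0.842 = 3.418.
d_min = 3.418 × √(2/79) = 3.418 × 0.1591 = 0.544.

d_min ≈ 0.54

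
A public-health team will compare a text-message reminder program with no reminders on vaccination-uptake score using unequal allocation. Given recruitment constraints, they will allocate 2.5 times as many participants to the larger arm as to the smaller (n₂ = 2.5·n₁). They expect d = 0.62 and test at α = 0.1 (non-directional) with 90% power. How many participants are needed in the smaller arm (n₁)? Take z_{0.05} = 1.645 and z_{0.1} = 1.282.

With allocation ratio k = n₂/n₁ = 2.5, Var(x̄₁−x̄₂) = σ²(1/n₁ + 1/(k·n₁)) = σ²·(k+1)/(k·n₁).
So n₁ = (1 + 1/k)·((z_{α/2} + z_β)/d)² = 1.400 × (2.927/0.62)².
n₁ = 1.400 × 22.29 = 31.2.
Round up: n₁ = 32, giving n₂ = 2.5 × 32 = 80.

n₁ = 32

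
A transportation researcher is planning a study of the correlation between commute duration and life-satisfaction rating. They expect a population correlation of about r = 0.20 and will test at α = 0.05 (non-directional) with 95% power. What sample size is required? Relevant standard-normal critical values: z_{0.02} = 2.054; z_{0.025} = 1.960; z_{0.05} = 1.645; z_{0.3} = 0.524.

Fisher's z: C = ½·ln((1+r)/(1−r)) = ½·ln(1.5000) = 0.2027.
n = ((z_{α/2} + z_β)/C)² + 3.
(1.960 + 1.645) / 0.2027 = 3.605 / 0.2027 = 17.785.
n = 17.785² + 3 = 316.30 + 3 = 319.3.
Round up.

n = 320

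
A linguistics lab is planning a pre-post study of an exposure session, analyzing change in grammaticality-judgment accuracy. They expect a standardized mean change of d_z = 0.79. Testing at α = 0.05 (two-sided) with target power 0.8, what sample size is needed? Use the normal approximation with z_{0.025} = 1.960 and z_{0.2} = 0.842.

For a paired (one-sample on differences) test: n = ((z_{α/2} + z_β) / d)².
z_{α/2} + z_β = 1.960 + 0.842 = 2.802.
n = (2.802 / 0.79)² = 3.547² = 12.58.
Round up.

n = 13 pairs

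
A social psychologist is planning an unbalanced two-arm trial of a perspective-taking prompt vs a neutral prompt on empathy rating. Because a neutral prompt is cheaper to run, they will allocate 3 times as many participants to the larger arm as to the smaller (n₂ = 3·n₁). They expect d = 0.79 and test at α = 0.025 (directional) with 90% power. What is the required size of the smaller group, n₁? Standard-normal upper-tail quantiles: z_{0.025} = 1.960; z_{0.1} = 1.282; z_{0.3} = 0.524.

With allocation ratio k = n₂/n₁ = 3, Var(x̄₁−x̄₂) = σ²(1/n₁ + 1/(k·n₁)) = σ²·(k+1)/(k·n₁).
So n₁ = (1 + 1/k)·((z_{α} + z_β)/d)² = 1.333 × (3.242/0.79)².
n₁ = 1.333 × 16.84 = 22.5.
Round up: n₁ = 23, giving n₂ = 3 × 23 = 69.

n₁ = 23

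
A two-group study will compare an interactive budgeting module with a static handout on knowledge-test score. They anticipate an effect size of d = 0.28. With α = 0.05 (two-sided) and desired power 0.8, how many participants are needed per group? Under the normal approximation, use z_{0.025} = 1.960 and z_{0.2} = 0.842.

For two independent groups with equal n: n = 2·((z_{α/2} + z_β) / d)².
z_{α/2} + z_β = 1.960 + 0.842 = 2.802.
n = 2 × (2.802 / 0.28)² = 2 × 10.007² = 2 × 100.14 = 200.3.
Round up to the next whole participant.

n = 201 per group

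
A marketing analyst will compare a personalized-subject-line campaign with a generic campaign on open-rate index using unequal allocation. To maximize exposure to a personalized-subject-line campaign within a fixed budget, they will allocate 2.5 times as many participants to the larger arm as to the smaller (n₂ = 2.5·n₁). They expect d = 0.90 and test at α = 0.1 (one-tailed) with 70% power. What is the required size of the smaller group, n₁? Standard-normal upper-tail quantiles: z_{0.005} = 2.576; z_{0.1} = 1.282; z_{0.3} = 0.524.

n₁ = 6

With allocation ratio k = n₂/n₁ = 2.5, Var(x̄₁−x̄₂) = σ²(1/n₁ + 1/(k·n₁)) = σ²·(k+1)/(k·n₁).
So n₁ = (1 + 1/k)·((z_{α} + z_β)/d)² = 1.400 × (1.806/0.90)².
n₁ = 1.400 × 4.03 = 5.6.
Round up: n₁ = 6, giving n₂ = 2.5 × 6 = 15.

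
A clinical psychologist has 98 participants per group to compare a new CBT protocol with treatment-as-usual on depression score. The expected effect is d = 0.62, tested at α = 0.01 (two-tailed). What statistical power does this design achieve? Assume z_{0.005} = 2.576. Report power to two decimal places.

power ≈ 0.96

For two equal groups, power = Φ(d·√(n/2) − z_{α/2}).
d·√(n/2) = 0.62 × √(98/2) = 0.62 × 7.000 = 4.340.
z_β = 4.340 − 2.576 = 1.764.
Power = Φ(1.764) = 0.961.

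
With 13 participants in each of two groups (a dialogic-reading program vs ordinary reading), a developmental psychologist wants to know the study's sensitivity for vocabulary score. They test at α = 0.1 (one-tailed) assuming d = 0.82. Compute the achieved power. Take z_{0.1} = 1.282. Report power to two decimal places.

For two equal groups, power = Φ(d·√(n/2) − z_{α}).
d·√(n/2) = 0.82 × √(13/2) = 0.82 × 2.550 = 2.091.
z_β = 2.091 − 1.282 = 0.809.
Power = Φ(0.809) = 0.791.

power ≈ 0.79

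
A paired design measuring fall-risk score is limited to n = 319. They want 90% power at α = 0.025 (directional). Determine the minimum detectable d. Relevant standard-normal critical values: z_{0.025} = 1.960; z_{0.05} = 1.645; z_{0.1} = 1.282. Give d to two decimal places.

For a single sample (or paired design) of n = 319: d_min = (z_{α} + z_β)/√n.
z-sum = 1.960 + 1.282 = 3.242.
d_min = 3.242 / √319 = 3.242 / 17.861 = 0.182.

d_min ≈ 0.18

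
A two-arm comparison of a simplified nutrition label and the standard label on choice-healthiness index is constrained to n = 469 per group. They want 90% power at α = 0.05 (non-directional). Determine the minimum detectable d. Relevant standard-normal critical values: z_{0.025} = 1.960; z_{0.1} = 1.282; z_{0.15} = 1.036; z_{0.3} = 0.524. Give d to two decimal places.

For two independent groups of n = 469 each: d_min = (z_{α/2} + z_β)·√(2/n).
z-sum = 1.960 + 1.282 = 3.242.
d_min = 3.242 × √(2/469) = 3.242 × 0.0653 = 0.212.

d_min ≈ 0.21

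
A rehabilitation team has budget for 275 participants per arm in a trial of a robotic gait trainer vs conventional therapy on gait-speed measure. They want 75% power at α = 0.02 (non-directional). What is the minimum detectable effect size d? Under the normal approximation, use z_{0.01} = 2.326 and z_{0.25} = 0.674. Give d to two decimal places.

For two independent groups of n = 275 each: d_min = (z_{α/2} + z_β)·√(2/n).
z-sum = 2.326 + 0.674 = 3.000.
d_min = 3.000 × √(2/275) = 3.000 × 0.0853 = 0.256.

d_min ≈ 0.26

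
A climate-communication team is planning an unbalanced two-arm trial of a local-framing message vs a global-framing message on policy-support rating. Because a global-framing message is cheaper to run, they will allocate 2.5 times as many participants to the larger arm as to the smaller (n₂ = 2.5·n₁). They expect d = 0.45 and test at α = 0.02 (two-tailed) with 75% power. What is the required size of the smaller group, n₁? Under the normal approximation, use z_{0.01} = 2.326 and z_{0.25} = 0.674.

n₁ = 63

With allocation ratio k = n₂/n₁ = 2.5, Var(x̄₁−x̄₂) = σ²(1/n₁ + 1/(k·n₁)) = σ²·(k+1)/(k·n₁).
So n₁ = (1 + 1/k)·((z_{α/2} + z_β)/d)² = 1.400 × (3.000/0.45)².
n₁ = 1.400 × 44.44 = 62.2.
Round up: n₁ = 63, giving n₂ = ⌈2.5 × 63⌉ = ⌈157.5⌉ = 158.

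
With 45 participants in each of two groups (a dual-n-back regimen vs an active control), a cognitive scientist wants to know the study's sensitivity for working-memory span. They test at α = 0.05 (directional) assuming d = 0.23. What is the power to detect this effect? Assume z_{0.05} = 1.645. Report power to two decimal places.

power ≈ 0.29

For two equal groups, power = Φ(d·√(n/2) − z_{α}).
d·√(n/2) = 0.23 × √(45/2) = 0.23 × 4.743 = 1.091.
z_β = 1.091 − 1.645 = -0.554.
Power = Φ(-0.554) = 0.290.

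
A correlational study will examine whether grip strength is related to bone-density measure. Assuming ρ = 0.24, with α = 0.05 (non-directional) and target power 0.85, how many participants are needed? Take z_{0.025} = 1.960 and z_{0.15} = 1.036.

n = 153

Fisher's z: C = ½·ln((1+r)/(1−r)) = ½·ln(1.6316) = 0.2448.
n = ((z_{α/2} + z_β)/C)² + 3.
(1.960 + 1.036) / 0.2448 = 2.996 / 0.2448 = 12.239.
n = 12.239² + 3 = 149.78 + 3 = 152.8.
Round up.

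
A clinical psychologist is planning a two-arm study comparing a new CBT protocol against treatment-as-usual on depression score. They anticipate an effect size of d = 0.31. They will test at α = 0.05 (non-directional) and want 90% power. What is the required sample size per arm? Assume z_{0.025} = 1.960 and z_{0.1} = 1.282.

For two independent groups with equal n: n = 2·((z_{α/2} + z_β) / d)².
z_{α/2} + z_β = 1.960 + 1.282 = 3.242.
n = 2 × (3.242 / 0.31)² = 2 × 10.458² = 2 × 109.37 = 218.7.
Round up to the next whole participant.

n = 219 per group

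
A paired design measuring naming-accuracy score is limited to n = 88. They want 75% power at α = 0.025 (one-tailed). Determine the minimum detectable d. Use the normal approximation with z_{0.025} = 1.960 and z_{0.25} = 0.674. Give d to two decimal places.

d_min ≈ 0.28

For a single sample (or paired design) of n = 88: d_min = (z_{α} + z_β)/√n.
z-sum = 1.960 + 0.674 = 2.634.
d_min = 2.634 / √88 = 2.634 / 9.381 = 0.281.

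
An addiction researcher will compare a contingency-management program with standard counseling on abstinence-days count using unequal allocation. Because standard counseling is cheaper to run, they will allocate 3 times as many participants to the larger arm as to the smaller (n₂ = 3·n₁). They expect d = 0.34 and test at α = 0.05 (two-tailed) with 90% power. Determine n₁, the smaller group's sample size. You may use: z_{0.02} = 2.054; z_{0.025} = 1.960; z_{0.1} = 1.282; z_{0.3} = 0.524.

With allocation ratio k = n₂/n₁ = 3, Var(x̄₁−x̄₂) = σ²(1/n₁ + 1/(k·n₁)) = σ²·(k+1)/(k·n₁).
So n₁ = (1 + 1/k)·((z_{α/2} + z_β)/d)² = 1.333 × (3.242/0.34)².
n₁ = 1.333 × 90.92 = 121.2.
Round up: n₁ = 122, giving n₂ = 3 × 122 = 366.

n₁ = 122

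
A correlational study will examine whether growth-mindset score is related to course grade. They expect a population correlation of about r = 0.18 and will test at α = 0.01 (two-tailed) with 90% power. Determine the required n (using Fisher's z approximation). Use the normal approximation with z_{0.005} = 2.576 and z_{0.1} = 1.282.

n = 453

Fisher's z: C = ½·ln((1+r)/(1−r)) = ½·ln(1.4390) = 0.1820.
n = ((z_{α/2} + z_β)/C)² + 3.
(2.576 + 1.282) / 0.1820 = 3.858 / 0.1820 = 21.198.
n = 21.198² + 3 = 449.35 + 3 = 452.3.
Round up.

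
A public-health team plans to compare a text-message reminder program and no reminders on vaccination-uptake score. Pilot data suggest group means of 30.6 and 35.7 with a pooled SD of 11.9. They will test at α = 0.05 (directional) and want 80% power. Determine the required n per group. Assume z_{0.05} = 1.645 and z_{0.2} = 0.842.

n = 68 per group

Cohen's d = |M₁ − M₂| / SD_pooled = |30.6 − 35.7| / 11.9 = 5.1 / 11.9 = 0.429.
For two independent groups with equal n: n = 2·((z_{α} + z_β) / d)².
z_{α} + z_β = 1.645 + 0.842 = 2.487.
n = 2 × (2.487 / 0.429)² = 2 × 5.797² = 2 × 33.61 = 67.2.
Round up to the next whole participant.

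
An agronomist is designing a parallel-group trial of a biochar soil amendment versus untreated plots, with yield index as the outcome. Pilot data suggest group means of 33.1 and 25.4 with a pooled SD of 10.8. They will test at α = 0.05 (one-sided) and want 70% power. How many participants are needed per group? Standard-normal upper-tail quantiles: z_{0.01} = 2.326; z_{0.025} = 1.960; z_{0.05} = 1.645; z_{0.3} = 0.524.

n = 19 per group

Cohen's d = |M₁ − M₂| / SD_pooled = |33.1 − 25.4| / 10.8 = 7.7 / 10.8 = 0.713.
For two independent groups with equal n: n = 2·((z_{α} + z_β) / d)².
z_{α} + z_β = 1.645 + 0.524 = 2.169.
n = 2 × (2.169 / 0.713)² = 2 × 3.042² = 2 × 9.25 = 18.5.
Round up to the next whole participant.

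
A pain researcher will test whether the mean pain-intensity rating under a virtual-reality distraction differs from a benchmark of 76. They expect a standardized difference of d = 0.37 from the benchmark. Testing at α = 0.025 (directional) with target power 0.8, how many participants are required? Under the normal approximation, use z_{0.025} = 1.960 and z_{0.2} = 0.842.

For a one-sample test: n = ((z_{α} + z_β) / d)².
z_{α} + z_β = 1.960 + 0.842 = 2.802.
n = (2.802 / 0.37)² = 7.573² = 57.35.
Round up.

n = 58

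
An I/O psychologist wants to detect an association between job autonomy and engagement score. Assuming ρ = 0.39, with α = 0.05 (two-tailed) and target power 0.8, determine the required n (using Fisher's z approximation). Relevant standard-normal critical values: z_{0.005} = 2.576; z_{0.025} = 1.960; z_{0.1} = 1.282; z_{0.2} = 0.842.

n = 50

Fisher's z: C = ½·ln((1+r)/(1−r)) = ½·ln(2.2787) = 0.4118.
n = ((z_{α/2} + z_β)/C)² + 3.
(1.960 + 0.842) / 0.4118 = 2.802 / 0.4118 = 6.804.
n = 6.804² + 3 = 46.30 + 3 = 49.3.
Round up.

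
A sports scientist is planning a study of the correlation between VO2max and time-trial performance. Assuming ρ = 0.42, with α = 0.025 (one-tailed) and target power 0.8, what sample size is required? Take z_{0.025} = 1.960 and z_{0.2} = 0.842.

n = 43

Fisher's z: C = ½·ln((1+r)/(1−r)) = ½·ln(2.4483) = 0.4477.
n = ((z_{α} + z_β)/C)² + 3.
(1.960 + 0.842) / 0.4477 = 2.802 / 0.4477 = 6.259.
n = 6.259² + 3 = 39.17 + 3 = 42.2.
Round up.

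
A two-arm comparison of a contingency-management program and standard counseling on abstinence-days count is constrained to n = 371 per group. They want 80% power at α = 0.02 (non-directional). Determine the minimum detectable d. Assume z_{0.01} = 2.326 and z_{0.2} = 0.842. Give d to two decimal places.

d_min ≈ 0.23

For two independent groups of n = 371 each: d_min = (z_{α/2} + z_β)·√(2/n).
z-sum = 2.326 + 0.842 = 3.168.
d_min = 3.168 × √(2/371) = 3.168 × 0.0734 = 0.233.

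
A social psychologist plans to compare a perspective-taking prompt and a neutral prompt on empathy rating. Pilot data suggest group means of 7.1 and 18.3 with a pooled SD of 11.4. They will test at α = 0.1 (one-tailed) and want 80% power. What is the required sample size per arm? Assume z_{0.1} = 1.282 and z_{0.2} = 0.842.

n = 10 per group

Cohen's d = |M₁ − M₂| / SD_pooled = |7.1 − 18.3| / 11.4 = 11.2 / 11.4 = 0.982.
For two independent groups with equal n: n = 2·((z_{α} + z_β) / d)².
z_{α} + z_β = 1.282 + 0.842 = 2.124.
n = 2 × (2.124 / 0.982)² = 2 × 2.163² = 2 × 4.68 = 9.4.
Round up to the next whole participant.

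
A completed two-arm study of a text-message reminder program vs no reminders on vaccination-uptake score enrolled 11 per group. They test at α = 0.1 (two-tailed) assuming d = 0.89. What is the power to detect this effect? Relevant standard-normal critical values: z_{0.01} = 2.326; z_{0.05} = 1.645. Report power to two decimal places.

power ≈ 0.67

For two equal groups, power = Φ(d·√(n/2) − z_{α/2}).
d·√(n/2) = 0.89 × √(11/2) = 0.89 × 2.345 = 2.087.
z_β = 2.087 − 1.645 = 0.442.
Power = Φ(0.442) = 0.671.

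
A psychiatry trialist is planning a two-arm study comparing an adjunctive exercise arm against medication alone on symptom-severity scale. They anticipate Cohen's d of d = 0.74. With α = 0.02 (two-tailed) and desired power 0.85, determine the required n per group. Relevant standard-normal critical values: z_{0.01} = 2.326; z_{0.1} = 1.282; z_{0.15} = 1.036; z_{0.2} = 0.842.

For two independent groups with equal n: n = 2·((z_{α/2} + z_β) / d)².
z_{α/2} + z_β = 2.326 + 1.036 = 3.362.
n = 2 × (3.362 / 0.74)² = 2 × 4.543² = 2 × 20.64 = 41.3.
Round up to the next whole participant.

n = 42 per group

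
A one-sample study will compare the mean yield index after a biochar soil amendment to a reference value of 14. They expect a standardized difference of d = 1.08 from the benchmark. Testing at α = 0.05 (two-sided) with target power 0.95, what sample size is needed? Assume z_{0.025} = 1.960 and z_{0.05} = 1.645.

n = 12

For a one-sample test: n = ((z_{α/2} + z_β) / d)².
z_{α/2} + z_β = 1.960 + 1.645 = 3.605.
n = (3.605 / 1.08)² = 3.338² = 11.14.
Round up.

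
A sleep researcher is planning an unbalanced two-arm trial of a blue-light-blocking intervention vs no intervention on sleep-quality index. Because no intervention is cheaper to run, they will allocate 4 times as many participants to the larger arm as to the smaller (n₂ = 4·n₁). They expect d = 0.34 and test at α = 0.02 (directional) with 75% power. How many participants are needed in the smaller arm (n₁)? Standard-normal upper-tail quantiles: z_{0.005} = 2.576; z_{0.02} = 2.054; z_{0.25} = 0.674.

n₁ = 81

With allocation ratio k = n₂/n₁ = 4, Var(x̄₁−x̄₂) = σ²(1/n₁ + 1/(k·n₁)) = σ²·(k+1)/(k·n₁).
So n₁ = (1 + 1/k)·((z_{α} + z_β)/d)² = 1.250 × (2.728/0.34)².
n₁ = 1.250 × 64.38 = 80.5.
Round up: n₁ = 81, giving n₂ = 4 × 81 = 324.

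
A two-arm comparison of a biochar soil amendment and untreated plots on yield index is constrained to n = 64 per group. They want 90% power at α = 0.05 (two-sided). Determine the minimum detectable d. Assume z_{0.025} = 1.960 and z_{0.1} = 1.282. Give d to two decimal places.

d_min ≈ 0.57

For two independent groups of n = 64 each: d_min = (z_{α/2} + z_β)·√(2/n).
z-sum = 1.960 + 1.282 = 3.242.
d_min = 3.242 × √(2/64) = 3.242 × 0.1768 = 0.573.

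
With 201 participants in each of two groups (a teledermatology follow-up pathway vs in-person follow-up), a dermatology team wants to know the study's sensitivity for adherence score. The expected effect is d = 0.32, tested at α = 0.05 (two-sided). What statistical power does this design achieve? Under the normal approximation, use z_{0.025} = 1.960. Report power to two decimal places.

For two equal groups, power = Φ(d·√(n/2) − z_{α/2}).
d·√(n/2) = 0.32 × √(201/2) = 0.32 × 10.025 = 3.208.
z_β = 3.208 − 1.960 = 1.248.
Power = Φ(1.248) = 0.894.

power ≈ 0.89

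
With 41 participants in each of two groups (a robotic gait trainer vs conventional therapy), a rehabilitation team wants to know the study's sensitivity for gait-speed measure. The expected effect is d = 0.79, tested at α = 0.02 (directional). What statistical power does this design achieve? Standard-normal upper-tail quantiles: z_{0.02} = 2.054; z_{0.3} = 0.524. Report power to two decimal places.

For two equal groups, power = Φ(d·√(n/2) − z_{α}).
d·√(n/2) = 0.79 × √(41/2) = 0.79 × 4.528 = 3.577.
z_β = 3.577 − 2.054 = 1.523.
Power = Φ(1.523) = 0.936.

power ≈ 0.94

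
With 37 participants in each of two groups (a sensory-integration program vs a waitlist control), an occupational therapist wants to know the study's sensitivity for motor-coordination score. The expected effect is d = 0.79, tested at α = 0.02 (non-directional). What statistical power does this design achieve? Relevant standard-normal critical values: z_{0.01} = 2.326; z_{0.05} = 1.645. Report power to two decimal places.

power ≈ 0.86

For two equal groups, power = Φ(d·√(n/2) − z_{α/2}).
d·√(n/2) = 0.79 × √(37/2) = 0.79 × 4.301 = 3.398.
z_β = 3.398 − 2.326 = 1.072.
Power = Φ(1.072) = 0.858.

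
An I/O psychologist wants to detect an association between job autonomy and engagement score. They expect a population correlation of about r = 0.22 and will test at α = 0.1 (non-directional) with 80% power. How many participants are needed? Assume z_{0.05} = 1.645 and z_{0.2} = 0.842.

n = 127

Fisher's z: C = ½·ln((1+r)/(1−r)) = ½·ln(1.5641) = 0.2237.
n = ((z_{α/2} + z_β)/C)² + 3.
(1.645 + 0.842) / 0.2237 = 2.487 / 0.2237 = 11.118.
n = 11.118² + 3 = 123.60 + 3 = 126.6.
Round up.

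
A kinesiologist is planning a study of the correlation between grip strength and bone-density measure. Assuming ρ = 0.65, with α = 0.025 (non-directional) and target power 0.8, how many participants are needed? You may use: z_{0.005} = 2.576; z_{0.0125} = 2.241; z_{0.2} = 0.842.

n = 19

Fisher's z: C = ½·ln((1+r)/(1−r)) = ½·ln(4.7143) = 0.7753.
n = ((z_{α/2} + z_β)/C)² + 3.
(2.241 + 0.842) / 0.7753 = 3.083 / 0.7753 = 3.977.
n = 3.977² + 3 = 15.81 + 3 = 18.8.
Round up.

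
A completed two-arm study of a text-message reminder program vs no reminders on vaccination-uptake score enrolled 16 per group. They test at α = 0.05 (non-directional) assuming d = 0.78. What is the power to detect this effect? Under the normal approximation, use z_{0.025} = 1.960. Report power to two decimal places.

For two equal groups, power = Φ(d·√(n/2) − z_{α/2}).
d·√(n/2) = 0.78 × √(16/2) = 0.78 × 2.828 = 2.206.
z_β = 2.206 − 1.960 = 0.246.
Power = Φ(0.246) = 0.597.

power ≈ 0.60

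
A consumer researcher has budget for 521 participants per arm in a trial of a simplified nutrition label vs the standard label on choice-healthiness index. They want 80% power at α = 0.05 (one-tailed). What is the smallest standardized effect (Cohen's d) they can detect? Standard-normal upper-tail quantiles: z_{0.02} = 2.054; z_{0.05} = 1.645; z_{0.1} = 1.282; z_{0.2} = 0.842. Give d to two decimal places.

For two independent groups of n = 521 each: d_min = (z_{α} + z_β)·√(2/n).
z-sum = 1.645 + 0.842 = 2.487.
d_min = 2.487 × √(2/521) = 2.487 × 0.0620 = 0.154.

d_min ≈ 0.15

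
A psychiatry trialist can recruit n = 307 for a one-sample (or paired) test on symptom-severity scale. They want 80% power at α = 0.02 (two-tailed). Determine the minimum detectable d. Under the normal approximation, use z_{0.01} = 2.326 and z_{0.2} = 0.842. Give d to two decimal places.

For a single sample (or paired design) of n = 307: d_min = (z_{α/2} + z_β)/√n.
z-sum = 2.326 + 0.842 = 3.168.
d_min = 3.168 / √307 = 3.168 / 17.521 = 0.181.

d_min ≈ 0.18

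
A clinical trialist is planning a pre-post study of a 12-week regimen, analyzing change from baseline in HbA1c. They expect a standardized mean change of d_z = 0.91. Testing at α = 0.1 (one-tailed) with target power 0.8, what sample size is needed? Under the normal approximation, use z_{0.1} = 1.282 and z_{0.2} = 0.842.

For a paired (one-sample on differences) test: n = ((z_{α} + z_β) / d)².
z_{α} + z_β = 1.282 + 0.842 = 2.124.
n = (2.124 / 0.91)² = 2.334² = 5.45.
Round up.

n = 6 pairs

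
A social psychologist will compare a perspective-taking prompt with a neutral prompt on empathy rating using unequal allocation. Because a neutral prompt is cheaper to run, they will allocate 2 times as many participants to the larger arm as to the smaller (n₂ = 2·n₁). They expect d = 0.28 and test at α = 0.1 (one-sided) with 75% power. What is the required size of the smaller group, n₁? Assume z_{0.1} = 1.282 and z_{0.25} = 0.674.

n₁ = 74

With allocation ratio k = n₂/n₁ = 2, Var(x̄₁−x̄₂) = σ²(1/n₁ + 1/(k·n₁)) = σ²·(k+1)/(k·n₁).
So n₁ = (1 + 1/k)·((z_{α} + z_β)/d)² = 1.500 × (1.956/0.28)².
n₁ = 1.500 × 48.80 = 73.2.
Round up: n₁ = 74, giving n₂ = 2 × 74 = 148.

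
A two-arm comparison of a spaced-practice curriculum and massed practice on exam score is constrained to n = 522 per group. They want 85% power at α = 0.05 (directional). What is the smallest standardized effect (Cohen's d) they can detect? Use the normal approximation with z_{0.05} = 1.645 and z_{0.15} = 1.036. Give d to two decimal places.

For two independent groups of n = 522 each: d_min = (z_{α} + z_β)·√(2/n).
z-sum = 1.645 + 1.036 = 2.681.
d_min = 2.681 × √(2/522) = 2.681 × 0.0619 = 0.166.

d_min ≈ 0.17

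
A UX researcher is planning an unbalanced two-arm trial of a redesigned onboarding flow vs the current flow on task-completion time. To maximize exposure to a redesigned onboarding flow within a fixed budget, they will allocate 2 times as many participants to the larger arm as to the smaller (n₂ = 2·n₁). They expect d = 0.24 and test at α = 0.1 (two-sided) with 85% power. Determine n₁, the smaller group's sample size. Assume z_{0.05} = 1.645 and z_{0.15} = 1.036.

n₁ = 188

With allocation ratio k = n₂/n₁ = 2, Var(x̄₁−x̄₂) = σ²(1/n₁ + 1/(k·n₁)) = σ²·(k+1)/(k·n₁).
So n₁ = (1 + 1/k)·((z_{α/2} + z_β)/d)² = 1.500 × (2.681/0.24)².
n₁ = 1.500 × 124.79 = 187.2.
Round up: n₁ = 188, giving n₂ = 2 × 188 = 376.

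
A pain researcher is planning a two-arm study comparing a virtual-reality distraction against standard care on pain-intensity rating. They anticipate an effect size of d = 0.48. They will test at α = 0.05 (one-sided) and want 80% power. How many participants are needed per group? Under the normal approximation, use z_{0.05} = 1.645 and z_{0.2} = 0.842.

For two independent groups with equal n: n = 2·((z_{α} + z_β) / d)².
z_{α} + z_β = 1.645 + 0.842 = 2.487.
n = 2 × (2.487 / 0.48)² = 2 × 5.181² = 2 × 26.85 = 53.7.
Round up to the next whole participant.

n = 54 per group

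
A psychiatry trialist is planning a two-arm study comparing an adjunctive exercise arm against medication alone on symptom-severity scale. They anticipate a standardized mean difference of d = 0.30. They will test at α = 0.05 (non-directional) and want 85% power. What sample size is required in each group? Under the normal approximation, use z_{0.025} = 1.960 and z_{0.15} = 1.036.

n = 200 per group

For two independent groups with equal n: n = 2·((z_{α/2} + z_β) / d)².
z_{α/2} + z_β = 1.960 + 1.036 = 2.996.
n = 2 × (2.996 / 0.30)² = 2 × 9.987² = 2 × 99.73 = 199.5.
Round up to the next whole participant.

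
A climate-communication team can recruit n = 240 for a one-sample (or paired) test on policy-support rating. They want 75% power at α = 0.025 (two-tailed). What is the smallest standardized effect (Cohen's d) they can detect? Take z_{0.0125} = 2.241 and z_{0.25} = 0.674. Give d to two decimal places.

For a single sample (or paired design) of n = 240: d_min = (z_{α/2} + z_β)/√n.
z-sum = 2.241 + 0.674 = 2.915.
d_min = 2.915 / √240 = 2.915 / 15.492 = 0.188.

d_min ≈ 0.19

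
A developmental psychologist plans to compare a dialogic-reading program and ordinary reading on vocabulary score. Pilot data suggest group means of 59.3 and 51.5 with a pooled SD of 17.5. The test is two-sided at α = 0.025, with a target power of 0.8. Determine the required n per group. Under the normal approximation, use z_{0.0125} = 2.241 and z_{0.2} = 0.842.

n = 96 per group

Cohen's d = |M₁ − M₂| / SD_pooled = |59.3 − 51.5| / 17.5 = 7.8 / 17.5 = 0.446.
For two independent groups with equal n: n = 2·((z_{α/2} + z_β) / d)².
z_{α/2} + z_β = 2.241 + 0.842 = 3.083.
n = 2 × (3.083 / 0.446)² = 2 × 6.913² = 2 × 47.78 = 95.6.
Round up to the next whole participant.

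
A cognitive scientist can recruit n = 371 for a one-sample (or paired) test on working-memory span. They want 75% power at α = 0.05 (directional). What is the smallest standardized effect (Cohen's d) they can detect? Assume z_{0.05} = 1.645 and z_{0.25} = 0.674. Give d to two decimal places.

d_min ≈ 0.12

For a single sample (or paired design) of n = 371: d_min = (z_{α} + z_β)/√n.
z-sum = 1.645 + 0.674 = 2.319.
d_min = 2.319 / √371 = 2.319 / 19.261 = 0.120.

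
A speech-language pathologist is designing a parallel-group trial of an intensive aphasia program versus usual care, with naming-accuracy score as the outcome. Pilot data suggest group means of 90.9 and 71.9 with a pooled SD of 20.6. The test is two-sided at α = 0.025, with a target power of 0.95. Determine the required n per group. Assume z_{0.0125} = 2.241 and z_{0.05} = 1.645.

Cohen's d = |M₁ − M₂| / SD_pooled = |90.9 − 71.9| / 20.6 = 19.0 / 20.6 = 0.922.
For two independent groups with equal n: n = 2·((z_{α/2} + z_β) / d)².
z_{α/2} + z_β = 2.241 + 1.645 = 3.886.
n = 2 × (3.886 / 0.922)² = 2 × 4.215² = 2 × 17.76 = 35.5.
Round up to the next whole participant.

n = 36 per group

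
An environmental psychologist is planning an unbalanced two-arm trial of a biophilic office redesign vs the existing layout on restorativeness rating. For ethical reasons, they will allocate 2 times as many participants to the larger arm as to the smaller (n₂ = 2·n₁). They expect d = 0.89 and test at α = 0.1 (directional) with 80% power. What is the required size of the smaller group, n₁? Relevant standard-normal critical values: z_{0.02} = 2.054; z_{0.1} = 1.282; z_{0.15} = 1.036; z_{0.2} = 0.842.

n₁ = 9

With allocation ratio k = n₂/n₁ = 2, Var(x̄₁−x̄₂) = σ²(1/n₁ + 1/(k·n₁)) = σ²·(k+1)/(k·n₁).
So n₁ = (1 + 1/k)·((z_{α} + z_β)/d)² = 1.500 × (2.124/0.89)².
n₁ = 1.500 × 5.70 = 8.5.
Round up: n₁ = 9, giving n₂ = 2 × 9 = 18.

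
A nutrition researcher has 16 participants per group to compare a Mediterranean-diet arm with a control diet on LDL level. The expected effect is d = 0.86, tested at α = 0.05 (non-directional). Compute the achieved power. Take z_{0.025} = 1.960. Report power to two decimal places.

power ≈ 0.68

For two equal groups, power = Φ(d·√(n/2) − z_{α/2}).
d·√(n/2) = 0.86 × √(16/2) = 0.86 × 2.828 = 2.432.
z_β = 2.432 − 1.960 = 0.472.
Power = Φ(0.472) = 0.682.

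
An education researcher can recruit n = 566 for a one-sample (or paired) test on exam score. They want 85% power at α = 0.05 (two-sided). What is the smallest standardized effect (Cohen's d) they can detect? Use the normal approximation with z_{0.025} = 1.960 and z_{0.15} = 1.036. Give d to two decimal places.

For a single sample (or paired design) of n = 566: d_min = (z_{α/2} + z_β)/√n.
z-sum = 1.960 + 1.036 = 2.996.
d_min = 2.996 / √566 = 2.996 / 23.791 = 0.126.

d_min ≈ 0.13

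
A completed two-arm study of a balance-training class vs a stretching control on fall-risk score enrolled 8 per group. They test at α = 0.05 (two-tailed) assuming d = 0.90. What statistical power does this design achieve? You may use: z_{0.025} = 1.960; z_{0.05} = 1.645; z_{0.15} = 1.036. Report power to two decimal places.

power ≈ 0.44

For two equal groups, power = Φ(d·√(n/2) − z_{α/2}).
d·√(n/2) = 0.90 × √(8/2) = 0.90 × 2.000 = 1.800.
z_β = 1.800 − 1.960 = -0.160.
Power = Φ(-0.160) = 0.436.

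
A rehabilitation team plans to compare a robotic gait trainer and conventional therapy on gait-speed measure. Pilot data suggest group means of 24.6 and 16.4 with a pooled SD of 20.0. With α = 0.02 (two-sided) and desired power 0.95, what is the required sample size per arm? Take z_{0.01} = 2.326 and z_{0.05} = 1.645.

Cohen's d = |M₁ − M₂| / SD_pooled = |24.6 − 16.4| / 20.0 = 8.2 / 20.0 = 0.410.
For two independent groups with equal n: n = 2·((z_{α/2} + z_β) / d)².
z_{α/2} + z_β = 2.326 + 1.645 = 3.971.
n = 2 × (3.971 / 0.410)² = 2 × 9.685² = 2 × 93.81 = 187.6.
Round up to the next whole participant.

n = 188 per group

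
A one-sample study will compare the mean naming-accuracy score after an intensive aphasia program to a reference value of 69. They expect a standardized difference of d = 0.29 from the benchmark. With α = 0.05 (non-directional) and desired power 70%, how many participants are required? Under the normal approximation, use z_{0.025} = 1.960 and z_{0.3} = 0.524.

n = 74

For a one-sample test: n = ((z_{α/2} + z_β) / d)².
z_{α/2} + z_β = 1.960 + 0.524 = 2.484.
n = (2.484 / 0.29)² = 8.566² = 73.37.
Round up.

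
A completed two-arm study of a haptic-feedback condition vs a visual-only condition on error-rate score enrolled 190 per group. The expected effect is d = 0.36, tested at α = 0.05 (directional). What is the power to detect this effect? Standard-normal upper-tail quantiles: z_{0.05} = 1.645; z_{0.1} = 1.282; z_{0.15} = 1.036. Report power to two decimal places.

For two equal groups, power = Φ(d·√(n/2) − z_{α}).
d·√(n/2) = 0.36 × √(190/2) = 0.36 × 9.747 = 3.509.
z_β = 3.509 − 1.645 = 1.864.
Power = Φ(1.864) = 0.969.

power ≈ 0.97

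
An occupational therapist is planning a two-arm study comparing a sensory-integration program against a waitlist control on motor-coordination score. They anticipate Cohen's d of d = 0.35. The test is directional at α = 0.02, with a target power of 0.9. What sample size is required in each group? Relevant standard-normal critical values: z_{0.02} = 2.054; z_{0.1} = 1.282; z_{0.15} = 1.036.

For two independent groups with equal n: n = 2·((z_{α} + z_β) / d)².
z_{α} + z_β = 2.054 + 1.282 = 3.336.
n = 2 × (3.336 / 0.35)² = 2 × 9.531² = 2 × 90.85 = 181.7.
Round up to the next whole participant.

n = 182 per group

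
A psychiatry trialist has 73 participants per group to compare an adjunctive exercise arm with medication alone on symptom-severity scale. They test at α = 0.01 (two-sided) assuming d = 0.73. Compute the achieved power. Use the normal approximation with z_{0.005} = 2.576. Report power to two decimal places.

power ≈ 0.97

For two equal groups, power = Φ(d·√(n/2) − z_{α/2}).
d·√(n/2) = 0.73 × √(73/2) = 0.73 × 6.042 = 4.410.
z_β = 4.410 − 2.576 = 1.834.
Power = Φ(1.834) = 0.967.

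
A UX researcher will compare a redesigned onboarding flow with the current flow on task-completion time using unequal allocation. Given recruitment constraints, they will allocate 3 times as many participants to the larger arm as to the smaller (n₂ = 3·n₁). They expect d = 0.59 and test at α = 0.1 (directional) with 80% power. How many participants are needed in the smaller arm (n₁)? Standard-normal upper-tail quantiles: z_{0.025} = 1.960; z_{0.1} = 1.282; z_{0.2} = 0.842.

n₁ = 18

With allocation ratio k = n₂/n₁ = 3, Var(x̄₁−x̄₂) = σ²(1/n₁ + 1/(k·n₁)) = σ²·(k+1)/(k·n₁).
So n₁ = (1 + 1/k)·((z_{α} + z_β)/d)² = 1.333 × (2.124/0.59)².
n₁ = 1.333 × 12.96 = 17.3.
Round up: n₁ = 18, giving n₂ = 3 × 18 = 54.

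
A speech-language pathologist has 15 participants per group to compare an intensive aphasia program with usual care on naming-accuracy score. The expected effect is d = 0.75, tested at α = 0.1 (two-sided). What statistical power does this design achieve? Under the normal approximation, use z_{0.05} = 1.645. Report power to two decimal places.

For two equal groups, power = Φ(d·√(n/2) − z_{α/2}).
d·√(n/2) = 0.75 × √(15/2) = 0.75 × 2.739 = 2.054.
z_β = 2.054 − 1.645 = 0.409.
Power = Φ(0.409) = 0.659.

power ≈ 0.66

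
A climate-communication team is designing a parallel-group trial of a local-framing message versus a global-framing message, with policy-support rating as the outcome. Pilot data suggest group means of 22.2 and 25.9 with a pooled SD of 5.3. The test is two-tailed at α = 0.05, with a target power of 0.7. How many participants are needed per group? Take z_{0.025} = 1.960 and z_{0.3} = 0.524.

Cohen's d = |M₁ − M₂| / SD_pooled = |22.2 − 25.9| / 5.3 = 3.7 / 5.3 = 0.698.
For two independent groups with equal n: n = 2·((z_{α/2} + z_β) / d)².
z_{α/2} + z_β = 1.960 + 0.524 = 2.484.
n = 2 × (2.484 / 0.698)² = 2 × 3.559² = 2 × 12.66 = 25.3.
Round up to the next whole participant.

n = 26 per group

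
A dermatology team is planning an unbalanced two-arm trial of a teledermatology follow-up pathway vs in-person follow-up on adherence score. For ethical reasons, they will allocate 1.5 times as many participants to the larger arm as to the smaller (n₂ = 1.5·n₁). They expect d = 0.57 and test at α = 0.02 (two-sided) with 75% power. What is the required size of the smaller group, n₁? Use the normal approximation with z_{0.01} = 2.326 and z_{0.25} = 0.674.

With allocation ratio k = n₂/n₁ = 1.5, Var(x̄₁−x̄₂) = σ²(1/n₁ + 1/(k·n₁)) = σ²·(k+1)/(k·n₁).
So n₁ = (1 + 1/k)·((z_{α/2} + z_β)/d)² = 1.667 × (3.000/0.57)².
n₁ = 1.667 × 27.70 = 46.2.
Round up: n₁ = 47, giving n₂ = ⌈1.5 × 47⌉ = ⌈70.5⌉ = 71.

n₁ = 47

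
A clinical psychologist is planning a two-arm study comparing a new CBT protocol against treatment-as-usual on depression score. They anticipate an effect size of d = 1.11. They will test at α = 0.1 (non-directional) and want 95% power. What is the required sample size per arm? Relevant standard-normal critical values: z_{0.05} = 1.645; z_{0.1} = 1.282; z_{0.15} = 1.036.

For two independent groups with equal n: n = 2·((z_{α/2} + z_β) / d)².
z_{α/2} + z_β = 1.645 + 1.645 = 3.290.
n = 2 × (3.290 / 1.11)² = 2 × 2.964² = 2 × 8.79 = 17.6.
Round up to the next whole participant.

n = 18 per group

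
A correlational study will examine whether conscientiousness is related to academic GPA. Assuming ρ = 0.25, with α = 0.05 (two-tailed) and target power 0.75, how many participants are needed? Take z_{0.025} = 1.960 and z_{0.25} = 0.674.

Fisher's z: C = ½·ln((1+r)/(1−r)) = ½·ln(1.6667) = 0.2554.
n = ((z_{α/2} + z_β)/C)² + 3.
(1.960 + 0.674) / 0.2554 = 2.634 / 0.2554 = 10.313.
n = 10.313² + 3 = 106.36 + 3 = 109.4.
Round up.

n = 110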